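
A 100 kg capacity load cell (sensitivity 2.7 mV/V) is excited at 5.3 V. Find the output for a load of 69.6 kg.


Vout = rated_output * Vex * (load / capacity).
Vout = 2.7 * 5.3 * (69.6 / 100)
Vout = 2.7 * 5.3 * 0.696
Vout = 9.96 mV

9.96 mV


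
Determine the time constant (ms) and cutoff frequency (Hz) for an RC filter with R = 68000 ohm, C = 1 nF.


Time constant: tau = R * C.
tau = 68000 * 1.00e-09 = 6.8e-05 s
tau = 0.068 ms
Cutoff frequency: fc = 1 / (2*pi*R*C).
fc = 1 / (2*pi*6.8e-05) = 2340.51 Hz

tau = 0.068 ms, fc = 2340.51 Hz


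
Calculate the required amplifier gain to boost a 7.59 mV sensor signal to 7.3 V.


Gain = Vout / Vin (converting to same units).
G = 7.3 V / 7.59 mV
G = 7300.0 mV / 7.59 mV
G = 961.79

961.79


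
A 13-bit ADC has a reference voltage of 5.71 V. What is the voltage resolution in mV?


The resolution (LSB) of an ADC is Vref / 2^n.
LSB = 5.71 / 2^13
LSB = 5.71 / 8192
LSB = 0.00069702 V = 0.69702148 mV

0.69702148 mV


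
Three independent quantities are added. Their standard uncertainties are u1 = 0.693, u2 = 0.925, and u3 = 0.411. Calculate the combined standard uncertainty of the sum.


For a sum of independent quantities, uc = sqrt(u1^2 + u2^2 + u3^2).
uc = sqrt(0.693^2 + 0.925^2 + 0.411^2)
uc = sqrt(0.480249 + 0.855625 + 0.168921)
uc = 1.2267

1.2267


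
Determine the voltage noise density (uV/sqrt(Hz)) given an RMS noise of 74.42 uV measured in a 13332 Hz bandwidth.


Noise spectral density = Vrms / sqrt(BW).
NSD = 74.42 / sqrt(13332)
NSD = 74.42 / 115.4643
NSD = 0.6445 uV/sqrt(Hz)

0.6445 uV/sqrt(Hz)


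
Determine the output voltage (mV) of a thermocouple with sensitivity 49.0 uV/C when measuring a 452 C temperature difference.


The thermocouple output V = sensitivity * dT.
V = 49.0 uV/C * 452 C
V = 22148.0 uV
V = 22.148 mV

22.148 mV


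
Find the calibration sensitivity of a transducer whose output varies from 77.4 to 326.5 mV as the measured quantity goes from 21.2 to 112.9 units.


Sensitivity = (y2 - y1) / (x2 - x1).
S = (326.5 - 77.4) / (112.9 - 21.2)
S = 249.1 / 91.7
S = 2.7165 mV/unit

2.7165 mV/unit


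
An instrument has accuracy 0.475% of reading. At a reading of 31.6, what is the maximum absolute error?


Absolute error = (accuracy% / 100) * reading.
Error = (0.475 / 100) * 31.6
Error = 0.00475 * 31.6
Error = 0.1501

0.1501


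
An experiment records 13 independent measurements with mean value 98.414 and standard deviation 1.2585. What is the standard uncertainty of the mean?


The standard uncertainty for Type A evaluation is u = s / sqrt(n).
u = 1.2585 / sqrt(13)
u = 1.2585 / 3.6056
u = 0.349

0.349


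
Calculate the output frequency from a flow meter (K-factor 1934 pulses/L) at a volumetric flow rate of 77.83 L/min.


Frequency = K * Q / 60 (converting L/min to L/s).
f = 1934 * 77.83 / 60
f = 150523.22 / 60
f = 2508.72 Hz

2508.72 Hz


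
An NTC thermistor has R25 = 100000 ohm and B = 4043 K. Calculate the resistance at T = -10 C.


NTC thermistor equation: Rt = R25 * exp(B * (1/T - 1/T25)).
T in Kelvin: 263.15 K, T25 = 298.15 K
1/T - 1/T25 = 1/263.15 - 1/298.15 = 0.0004461
B * (1/T - 1/T25) = 4043 * 0.0004461 = 1.8036
Rt = 100000 * exp(1.8036) = 607129.8 ohm

607129.8 ohm


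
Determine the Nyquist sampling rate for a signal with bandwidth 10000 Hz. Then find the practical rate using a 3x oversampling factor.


By Nyquist theorem, fs_min = 2 * fmax.
fs_min = 2 * 10000 = 20000 Hz
Practical rate = 3 * fs_min = 3 * 20000 = 60000 Hz

fs_min = 20000 Hz, fs_practical = 60000 Hz


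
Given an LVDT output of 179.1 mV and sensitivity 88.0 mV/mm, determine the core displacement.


Displacement = Vout / sensitivity.
d = 179.1 / 88.0
d = 2.035 mm

2.035 mm


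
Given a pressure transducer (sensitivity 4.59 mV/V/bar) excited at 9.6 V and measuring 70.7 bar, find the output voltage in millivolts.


Output = sensitivity * Vex * P.
Vout = 4.59 * 9.6 * 70.7
Vout = 44.064 * 70.7
Vout = 3115.32 mV

3115.32 mV


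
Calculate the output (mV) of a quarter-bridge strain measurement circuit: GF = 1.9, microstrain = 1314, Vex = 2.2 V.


Quarter bridge output: Vout = (GF * epsilon * Vex) / 4.
Vout = (1.9 * 1314e-6 * 2.2) / 4
Vout = 0.00549252 / 4 V
Vout = 0.00137313 V = 1.3731 mV

1.3731 mV


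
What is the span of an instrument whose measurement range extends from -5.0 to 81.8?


Span = upper range - lower range.
Span = 81.8 - (-5.0)
Span = 86.8

86.8


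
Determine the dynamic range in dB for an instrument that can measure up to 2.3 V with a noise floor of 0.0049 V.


Dynamic range = 20 * log10(Vmax / Vnoise).
DR = 20 * log10(2.3 / 0.0049)
DR = 20 * log10(469.39)
DR = 53.43 dB

53.43 dB


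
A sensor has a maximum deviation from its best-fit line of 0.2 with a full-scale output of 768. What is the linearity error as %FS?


Linearity error = (max deviation / full scale) * 100%.
Linearity = (0.2 / 768) * 100
Linearity = 0.026 %FS

0.026 %FS


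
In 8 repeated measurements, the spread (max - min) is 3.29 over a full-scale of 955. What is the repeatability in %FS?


Repeatability = (spread / full scale) * 100%.
R = (3.29 / 955) * 100
R = 0.345 %FS

0.345 %FS


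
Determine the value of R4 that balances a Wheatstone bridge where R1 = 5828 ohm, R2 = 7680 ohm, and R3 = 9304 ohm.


At balance: R1*R4 = R2*R3, so R4 = R2*R3/R1.
R4 = 7680 * 9304 / 5828
R4 = 71454720 / 5828
R4 = 12260.59 ohm

12260.59 ohm


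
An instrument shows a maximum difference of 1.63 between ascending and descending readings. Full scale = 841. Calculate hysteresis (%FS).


Hysteresis = (max difference / full scale) * 100%.
H = (1.63 / 841) * 100
H = 0.194 %FS

0.194 %FS


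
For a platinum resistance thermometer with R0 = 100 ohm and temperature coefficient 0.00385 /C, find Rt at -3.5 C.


The RTD equation: Rt = R0 * (1 + alpha * T).
Rt = 100 * (1 + 0.00385 * -3.5)
Rt = 100 * (1 + -0.013475)
Rt = 100 * 0.986525
Rt = 98.653 ohm

98.653 ohm


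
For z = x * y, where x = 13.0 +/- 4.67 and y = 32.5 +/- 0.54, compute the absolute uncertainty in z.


For a product z = x*y, the relative uncertainty is:
uz/z = sqrt((ux/x)^2 + (uy/y)^2)
Relative uncertainties: ux/x = 4.67/13.0 = 0.359231
uy/y = 0.54/32.5 = 0.016615
z = 13.0 * 32.5 = 422.5
uz = 422.5 * sqrt(0.359231^2 + 0.016615^2) = 151.937

151.937


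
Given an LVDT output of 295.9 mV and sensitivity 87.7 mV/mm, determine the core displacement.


Displacement = Vout / sensitivity.
d = 295.9 / 87.7
d = 3.374 mm

3.374 mm


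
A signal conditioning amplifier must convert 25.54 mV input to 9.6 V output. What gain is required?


Gain = Vout / Vin (converting to same units).
G = 9.6 V / 25.54 mV
G = 9600.0 mV / 25.54 mV
G = 375.88

375.88


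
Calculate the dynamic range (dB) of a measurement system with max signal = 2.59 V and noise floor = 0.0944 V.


Dynamic range = 20 * log10(Vmax / Vnoise).
DR = 20 * log10(2.59 / 0.0944)
DR = 20 * log10(27.44)
DR = 28.77 dB

28.77 dB


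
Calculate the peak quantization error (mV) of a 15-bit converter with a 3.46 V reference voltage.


The maximum quantization error is +/- LSB/2.
LSB = Vref / 2^n = 3.46 / 32768 = 0.00010559 V
Max error = LSB / 2 = 0.00010559 / 2 = 5.28e-05 V
Max error = 0.0528 mV

0.0528 mV


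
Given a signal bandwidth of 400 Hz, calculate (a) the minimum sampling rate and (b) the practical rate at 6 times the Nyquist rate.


By Nyquist theorem, fs_min = 2 * fmax.
fs_min = 2 * 400 = 800 Hz
Practical rate = 6 * fs_min = 6 * 800 = 4800 Hz

fs_min = 800 Hz, fs_practical = 4800 Hz


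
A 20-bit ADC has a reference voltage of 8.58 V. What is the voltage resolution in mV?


The resolution (LSB) of an ADC is Vref / 2^n.
LSB = 8.58 / 2^20
LSB = 8.58 / 1048576
LSB = 8.18e-06 V = 0.00818253 mV

0.00818253 mV


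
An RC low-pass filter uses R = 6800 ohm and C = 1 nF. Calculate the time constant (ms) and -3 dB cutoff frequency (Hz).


Time constant: tau = R * C.
tau = 6800 * 1.00e-09 = 6.8e-06 s
tau = 0.0068 ms
Cutoff frequency: fc = 1 / (2*pi*R*C).
fc = 1 / (2*pi*6.8e-06) = 23405.14 Hz

tau = 0.0068 ms, fc = 23405.14 Hz


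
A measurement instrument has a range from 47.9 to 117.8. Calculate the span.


Span = upper range - lower range.
Span = 117.8 - (47.9)
Span = 69.9

69.9


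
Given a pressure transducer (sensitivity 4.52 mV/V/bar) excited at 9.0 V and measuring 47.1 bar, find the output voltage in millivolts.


Output = sensitivity * Vex * P.
Vout = 4.52 * 9.0 * 47.1
Vout = 40.68 * 47.1
Vout = 1916.03 mV

1916.03 mV


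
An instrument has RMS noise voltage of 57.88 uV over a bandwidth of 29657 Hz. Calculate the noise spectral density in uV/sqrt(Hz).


Noise spectral density = Vrms / sqrt(BW).
NSD = 57.88 / sqrt(29657)
NSD = 57.88 / 172.2121
NSD = 0.3361 uV/sqrt(Hz)

0.3361 uV/sqrt(Hz)


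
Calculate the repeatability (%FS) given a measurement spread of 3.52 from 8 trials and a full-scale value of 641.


Repeatability = (spread / full scale) * 100%.
R = (3.52 / 641) * 100
R = 0.549 %FS

0.549 %FS


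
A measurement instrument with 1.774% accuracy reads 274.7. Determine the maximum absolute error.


Absolute error = (accuracy% / 100) * reading.
Error = (1.774 / 100) * 274.7
Error = 0.01774 * 274.7
Error = 4.8732

4.8732


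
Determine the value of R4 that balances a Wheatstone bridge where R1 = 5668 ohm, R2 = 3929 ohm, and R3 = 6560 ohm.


At balance: R1*R4 = R2*R3, so R4 = R2*R3/R1.
R4 = 3929 * 6560 / 5668
R4 = 25774240 / 5668
R4 = 4547.33 ohm

4547.33 ohm


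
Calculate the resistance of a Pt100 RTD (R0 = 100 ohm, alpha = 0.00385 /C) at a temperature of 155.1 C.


The RTD equation: Rt = R0 * (1 + alpha * T).
Rt = 100 * (1 + 0.00385 * 155.1)
Rt = 100 * (1 + 0.597135)
Rt = 100 * 1.597135
Rt = 159.714 ohm

159.714 ohm


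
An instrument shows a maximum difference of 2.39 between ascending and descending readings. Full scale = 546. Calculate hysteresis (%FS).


Hysteresis = (max difference / full scale) * 100%.
H = (2.39 / 546) * 100
H = 0.438 %FS

0.438 %FS


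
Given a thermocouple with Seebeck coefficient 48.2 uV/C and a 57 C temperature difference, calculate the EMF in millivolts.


The thermocouple output V = sensitivity * dT.
V = 48.2 uV/C * 57 C
V = 2747.4 uV
V = 2.747 mV

2.747 mV


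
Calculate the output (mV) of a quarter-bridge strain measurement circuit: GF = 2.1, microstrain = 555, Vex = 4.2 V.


Quarter bridge output: Vout = (GF * epsilon * Vex) / 4.
Vout = (2.1 * 555e-6 * 4.2) / 4
Vout = 0.0048951 / 4 V
Vout = 0.00122377 V = 1.2238 mV

1.2238 mV


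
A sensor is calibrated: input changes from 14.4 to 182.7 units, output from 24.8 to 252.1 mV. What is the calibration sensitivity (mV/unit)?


Sensitivity = (y2 - y1) / (x2 - x1).
S = (252.1 - 24.8) / (182.7 - 14.4)
S = 227.3 / 168.3
S = 1.3506 mV/unit

1.3506 mV/unit


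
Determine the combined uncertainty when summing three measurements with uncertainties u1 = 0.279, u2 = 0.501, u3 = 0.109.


For a sum of independent quantities, uc = sqrt(u1^2 + u2^2 + u3^2).
uc = sqrt(0.279^2 + 0.501^2 + 0.109^2)
uc = sqrt(0.077841 + 0.251001 + 0.011881)
uc = 0.5837

0.5837


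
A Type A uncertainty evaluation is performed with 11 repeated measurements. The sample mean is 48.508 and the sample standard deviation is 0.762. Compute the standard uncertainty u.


The standard uncertainty for Type A evaluation is u = s / sqrt(n).
u = 0.762 / sqrt(11)
u = 0.762 / 3.3166
u = 0.2298

0.2298


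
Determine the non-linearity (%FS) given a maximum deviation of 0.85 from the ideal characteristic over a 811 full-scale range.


Linearity error = (max deviation / full scale) * 100%.
Linearity = (0.85 / 811) * 100
Linearity = 0.105 %FS

0.105 %FS


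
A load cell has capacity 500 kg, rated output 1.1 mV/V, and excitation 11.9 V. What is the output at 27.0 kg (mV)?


Vout = rated_output * Vex * (load / capacity).
Vout = 1.1 * 11.9 * (27.0 / 500)
Vout = 1.1 * 11.9 * 0.054
Vout = 0.707 mV

0.707 mV


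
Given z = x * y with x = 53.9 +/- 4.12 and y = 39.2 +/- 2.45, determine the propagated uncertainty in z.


For a product z = x*y, the relative uncertainty is:
uz/z = sqrt((ux/x)^2 + (uy/y)^2)
Relative uncertainties: ux/x = 4.12/53.9 = 0.076438
uy/y = 2.45/39.2 = 0.0625
z = 53.9 * 39.2 = 2112.9
uz = 2112.9 * sqrt(0.076438^2 + 0.0625^2) = 208.619

208.619


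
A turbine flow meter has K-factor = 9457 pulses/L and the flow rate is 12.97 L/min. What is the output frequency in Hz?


Frequency = K * Q / 60 (converting L/min to L/s).
f = 9457 * 12.97 / 60
f = 122657.29 / 60
f = 2044.29 Hz

2044.29 Hz


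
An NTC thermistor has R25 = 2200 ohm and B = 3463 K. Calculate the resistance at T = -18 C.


NTC thermistor equation: Rt = R25 * exp(B * (1/T - 1/T25)).
T in Kelvin: 255.15 K, T25 = 298.15 K
1/T - 1/T25 = 1/255.15 - 1/298.15 = 0.00056525
B * (1/T - 1/T25) = 3463 * 0.00056525 = 1.9574
Rt = 2200 * exp(1.9574) = 15578.7 ohm

15578.7 ohm


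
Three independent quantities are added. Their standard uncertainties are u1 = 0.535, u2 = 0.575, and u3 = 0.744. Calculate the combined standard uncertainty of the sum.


For a sum of independent quantities, uc = sqrt(u1^2 + u2^2 + u3^2).
uc = sqrt(0.535^2 + 0.575^2 + 0.744^2)
uc = sqrt(0.286225 + 0.330625 + 0.553536)
uc = 1.0818

1.0818


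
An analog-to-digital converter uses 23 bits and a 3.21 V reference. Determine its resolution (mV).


The resolution (LSB) of an ADC is Vref / 2^n.
LSB = 3.21 / 2^23
LSB = 3.21 / 8388608
LSB = 3.8e-07 V = 0.00038266 mV

0.00038266 mV


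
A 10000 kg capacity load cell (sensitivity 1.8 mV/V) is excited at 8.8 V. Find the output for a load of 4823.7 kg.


Vout = rated_output * Vex * (load / capacity).
Vout = 1.8 * 8.8 * (4823.7 / 10000)
Vout = 1.8 * 8.8 * 0.48237
Vout = 7.641 mV

7.641 mV


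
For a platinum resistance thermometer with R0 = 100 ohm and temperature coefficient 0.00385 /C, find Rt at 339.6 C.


The RTD equation: Rt = R0 * (1 + alpha * T).
Rt = 100 * (1 + 0.00385 * 339.6)
Rt = 100 * (1 + 1.30746)
Rt = 100 * 2.30746
Rt = 230.746 ohm

230.746 ohm


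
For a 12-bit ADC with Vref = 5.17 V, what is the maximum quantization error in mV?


The maximum quantization error is +/- LSB/2.
LSB = Vref / 2^n = 5.17 / 4096 = 0.00126221 V
Max error = LSB / 2 = 0.00126221 / 2 = 0.0006311 V
Max error = 0.6311 mV

0.6311 mV


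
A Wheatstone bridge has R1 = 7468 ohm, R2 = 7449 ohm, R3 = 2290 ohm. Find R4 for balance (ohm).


At balance: R1*R4 = R2*R3, so R4 = R2*R3/R1.
R4 = 7449 * 2290 / 7468
R4 = 17058210 / 7468
R4 = 2284.17 ohm

2284.17 ohm


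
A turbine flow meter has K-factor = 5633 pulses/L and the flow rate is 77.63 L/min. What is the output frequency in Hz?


Frequency = K * Q / 60 (converting L/min to L/s).
f = 5633 * 77.63 / 60
f = 437289.79 / 60
f = 7288.16 Hz

7288.16 Hz


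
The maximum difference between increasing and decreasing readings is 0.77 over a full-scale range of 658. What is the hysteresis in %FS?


Hysteresis = (max difference / full scale) * 100%.
H = (0.77 / 658) * 100
H = 0.117 %FS

0.117 %FS


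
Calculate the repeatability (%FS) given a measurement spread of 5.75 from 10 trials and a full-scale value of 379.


Repeatability = (spread / full scale) * 100%.
R = (5.75 / 379) * 100
R = 1.517 %FS

1.517 %FS


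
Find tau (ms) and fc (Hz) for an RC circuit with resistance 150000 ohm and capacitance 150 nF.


Time constant: tau = R * C.
tau = 150000 * 1.50e-07 = 0.0225 s
tau = 22.5 ms
Cutoff frequency: fc = 1 / (2*pi*R*C).
fc = 1 / (2*pi*0.0225) = 7.07 Hz

tau = 22.5 ms, fc = 7.07 Hz


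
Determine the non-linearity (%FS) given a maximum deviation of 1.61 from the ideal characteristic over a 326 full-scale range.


Linearity error = (max deviation / full scale) * 100%.
Linearity = (1.61 / 326) * 100
Linearity = 0.494 %FS

0.494 %FS


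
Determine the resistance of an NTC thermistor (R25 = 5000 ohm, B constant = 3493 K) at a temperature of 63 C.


NTC thermistor equation: Rt = R25 * exp(B * (1/T - 1/T25)).
T in Kelvin: 336.15 K, T25 = 298.15 K
1/T - 1/T25 = 1/336.15 - 1/298.15 = -0.00037915
B * (1/T - 1/T25) = 3493 * -0.00037915 = -1.3244
Rt = 5000 * exp(-1.3244) = 1329.8 ohm

1329.8 ohm


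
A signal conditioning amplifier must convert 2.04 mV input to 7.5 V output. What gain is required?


Gain = Vout / Vin (converting to same units).
G = 7.5 V / 2.04 mV
G = 7500.0 mV / 2.04 mV
G = 3676.47

3676.47


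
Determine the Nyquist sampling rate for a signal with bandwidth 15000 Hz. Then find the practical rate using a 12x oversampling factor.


By Nyquist theorem, fs_min = 2 * fmax.
fs_min = 2 * 15000 = 30000 Hz
Practical rate = 12 * fs_min = 12 * 30000 = 360000 Hz

fs_min = 30000 Hz, fs_practical = 360000 Hz


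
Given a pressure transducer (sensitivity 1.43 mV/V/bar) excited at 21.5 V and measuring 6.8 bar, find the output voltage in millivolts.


Output = sensitivity * Vex * P.
Vout = 1.43 * 21.5 * 6.8
Vout = 30.745 * 6.8
Vout = 209.07 mV

209.07 mV


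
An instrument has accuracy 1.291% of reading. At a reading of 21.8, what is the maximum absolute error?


Absolute error = (accuracy% / 100) * reading.
Error = (1.291 / 100) * 21.8
Error = 0.01291 * 21.8
Error = 0.2814

0.2814


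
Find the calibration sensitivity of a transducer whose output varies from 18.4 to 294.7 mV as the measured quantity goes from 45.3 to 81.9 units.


Sensitivity = (y2 - y1) / (x2 - x1).
S = (294.7 - 18.4) / (81.9 - 45.3)
S = 276.3 / 36.6
S = 7.5492 mV/unit

7.5492 mV/unit


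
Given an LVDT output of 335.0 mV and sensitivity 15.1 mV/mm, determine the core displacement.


Displacement = Vout / sensitivity.
d = 335.0 / 15.1
d = 22.185 mm

22.185 mm


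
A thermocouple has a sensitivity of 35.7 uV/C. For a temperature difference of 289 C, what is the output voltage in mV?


The thermocouple output V = sensitivity * dT.
V = 35.7 uV/C * 289 C
V = 10317.3 uV
V = 10.317 mV

10.317 mV


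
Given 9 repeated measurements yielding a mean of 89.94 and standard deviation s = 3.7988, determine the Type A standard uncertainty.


The standard uncertainty for Type A evaluation is u = s / sqrt(n).
u = 3.7988 / sqrt(9)
u = 3.7988 / 3.0
u = 1.2663

1.2663


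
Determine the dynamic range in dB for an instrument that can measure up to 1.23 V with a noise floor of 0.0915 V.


Dynamic range = 20 * log10(Vmax / Vnoise).
DR = 20 * log10(1.23 / 0.0915)
DR = 20 * log10(13.44)
DR = 22.57 dB

22.57 dB


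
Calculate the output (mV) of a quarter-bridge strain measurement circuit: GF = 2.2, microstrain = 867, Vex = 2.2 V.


Quarter bridge output: Vout = (GF * epsilon * Vex) / 4.
Vout = (2.2 * 867e-6 * 2.2) / 4
Vout = 0.00419628 / 4 V
Vout = 0.00104907 V = 1.0491 mV

1.0491 mV


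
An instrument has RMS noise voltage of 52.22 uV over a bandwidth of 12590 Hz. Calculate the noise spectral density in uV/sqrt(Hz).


Noise spectral density = Vrms / sqrt(BW).
NSD = 52.22 / sqrt(12590)
NSD = 52.22 / 112.2052
NSD = 0.4654 uV/sqrt(Hz)

0.4654 uV/sqrt(Hz)


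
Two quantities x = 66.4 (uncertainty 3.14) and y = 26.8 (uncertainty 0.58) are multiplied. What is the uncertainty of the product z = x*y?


For a product z = x*y, the relative uncertainty is:
uz/z = sqrt((ux/x)^2 + (uy/y)^2)
Relative uncertainties: ux/x = 3.14/66.4 = 0.047289
uy/y = 0.58/26.8 = 0.021642
z = 66.4 * 26.8 = 1779.5
uz = 1779.5 * sqrt(0.047289^2 + 0.021642^2) = 92.546

92.546


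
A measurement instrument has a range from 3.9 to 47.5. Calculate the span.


Span = upper range - lower range.
Span = 47.5 - (3.9)
Span = 43.6

43.6


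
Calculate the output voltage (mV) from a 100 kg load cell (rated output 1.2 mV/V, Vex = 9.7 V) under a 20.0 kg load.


Vout = rated_output * Vex * (load / capacity).
Vout = 1.2 * 9.7 * (20.0 / 100)
Vout = 1.2 * 9.7 * 0.2
Vout = 2.328 mV

2.328 mV


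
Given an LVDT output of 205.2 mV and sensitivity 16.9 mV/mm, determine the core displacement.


Displacement = Vout / sensitivity.
d = 205.2 / 16.9
d = 12.142 mm

12.142 mm


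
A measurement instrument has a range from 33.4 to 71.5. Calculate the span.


Span = upper range - lower range.
Span = 71.5 - (33.4)
Span = 38.1

38.1


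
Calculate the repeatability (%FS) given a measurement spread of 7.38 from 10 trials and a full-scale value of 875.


Repeatability = (spread / full scale) * 100%.
R = (7.38 / 875) * 100
R = 0.843 %FS

0.843 %FS


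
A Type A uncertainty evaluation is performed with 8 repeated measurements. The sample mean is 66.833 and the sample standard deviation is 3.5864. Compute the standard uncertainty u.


The standard uncertainty for Type A evaluation is u = s / sqrt(n).
u = 3.5864 / sqrt(8)
u = 3.5864 / 2.8284
u = 1.268

1.268


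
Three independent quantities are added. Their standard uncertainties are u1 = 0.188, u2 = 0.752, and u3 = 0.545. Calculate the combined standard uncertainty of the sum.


For a sum of independent quantities, uc = sqrt(u1^2 + u2^2 + u3^2).
uc = sqrt(0.188^2 + 0.752^2 + 0.545^2)
uc = sqrt(0.035344 + 0.565504 + 0.297025)
uc = 0.9476

0.9476


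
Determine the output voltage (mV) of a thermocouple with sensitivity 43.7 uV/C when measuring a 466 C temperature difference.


The thermocouple output V = sensitivity * dT.
V = 43.7 uV/C * 466 C
V = 20364.2 uV
V = 20.364 mV

20.364 mV


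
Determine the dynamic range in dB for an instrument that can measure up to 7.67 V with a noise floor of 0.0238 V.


Dynamic range = 20 * log10(Vmax / Vnoise).
DR = 20 * log10(7.67 / 0.0238)
DR = 20 * log10(322.27)
DR = 50.16 dB

50.16 dB


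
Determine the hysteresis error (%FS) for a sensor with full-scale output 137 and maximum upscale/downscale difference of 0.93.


Hysteresis = (max difference / full scale) * 100%.
H = (0.93 / 137) * 100
H = 0.679 %FS

0.679 %FS


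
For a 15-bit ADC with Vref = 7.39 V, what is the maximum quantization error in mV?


The maximum quantization error is +/- LSB/2.
LSB = Vref / 2^n = 7.39 / 32768 = 0.00022552 V
Max error = LSB / 2 = 0.00022552 / 2 = 0.00011276 V
Max error = 0.1128 mV

0.1128 mV


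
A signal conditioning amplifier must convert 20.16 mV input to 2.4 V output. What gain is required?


Gain = Vout / Vin (converting to same units).
G = 2.4 V / 20.16 mV
G = 2400.0 mV / 20.16 mV
G = 119.05

119.05


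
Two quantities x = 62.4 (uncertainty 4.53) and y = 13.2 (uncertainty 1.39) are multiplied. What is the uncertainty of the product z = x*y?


For a product z = x*y, the relative uncertainty is:
uz/z = sqrt((ux/x)^2 + (uy/y)^2)
Relative uncertainties: ux/x = 4.53/62.4 = 0.072596
uy/y = 1.39/13.2 = 0.105303
z = 62.4 * 13.2 = 823.7
uz = 823.7 * sqrt(0.072596^2 + 0.105303^2) = 105.35

105.35


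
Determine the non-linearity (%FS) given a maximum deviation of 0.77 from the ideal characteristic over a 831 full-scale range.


Linearity error = (max deviation / full scale) * 100%.
Linearity = (0.77 / 831) * 100
Linearity = 0.093 %FS

0.093 %FS


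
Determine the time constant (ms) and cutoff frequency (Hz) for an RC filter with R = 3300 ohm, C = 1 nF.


Time constant: tau = R * C.
tau = 3300 * 1.00e-09 = 3.3e-06 s
tau = 0.0033 ms
Cutoff frequency: fc = 1 / (2*pi*R*C).
fc = 1 / (2*pi*3.3e-06) = 48228.77 Hz

tau = 0.0033 ms, fc = 48228.77 Hz


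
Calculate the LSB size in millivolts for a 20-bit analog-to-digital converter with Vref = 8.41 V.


The resolution (LSB) of an ADC is Vref / 2^n.
LSB = 8.41 / 2^20
LSB = 8.41 / 1048576
LSB = 8.02e-06 V = 0.0080204 mV

0.0080204 mV


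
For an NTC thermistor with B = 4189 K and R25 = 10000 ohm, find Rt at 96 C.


NTC thermistor equation: Rt = R25 * exp(B * (1/T - 1/T25)).
T in Kelvin: 369.15 K, T25 = 298.15 K
1/T - 1/T25 = 1/369.15 - 1/298.15 = -0.00064509
B * (1/T - 1/T25) = 4189 * -0.00064509 = -2.7023
Rt = 10000 * exp(-2.7023) = 670.5 ohm

670.5 ohm


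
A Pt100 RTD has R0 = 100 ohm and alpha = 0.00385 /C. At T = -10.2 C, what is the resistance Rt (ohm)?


The RTD equation: Rt = R0 * (1 + alpha * T).
Rt = 100 * (1 + 0.00385 * -10.2)
Rt = 100 * (1 + -0.03927)
Rt = 100 * 0.96073
Rt = 96.073 ohm

96.073 ohm


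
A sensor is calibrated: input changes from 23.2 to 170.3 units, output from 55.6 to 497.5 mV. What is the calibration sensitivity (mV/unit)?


Sensitivity = (y2 - y1) / (x2 - x1).
S = (497.5 - 55.6) / (170.3 - 23.2)
S = 441.9 / 147.1
S = 3.0041 mV/unit

3.0041 mV/unit


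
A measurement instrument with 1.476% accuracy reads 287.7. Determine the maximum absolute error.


Absolute error = (accuracy% / 100) * reading.
Error = (1.476 / 100) * 287.7
Error = 0.01476 * 287.7
Error = 4.2465

4.2465


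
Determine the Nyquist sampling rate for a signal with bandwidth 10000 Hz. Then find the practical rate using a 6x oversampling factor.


By Nyquist theorem, fs_min = 2 * fmax.
fs_min = 2 * 10000 = 20000 Hz
Practical rate = 6 * fs_min = 6 * 20000 = 120000 Hz

fs_min = 20000 Hz, fs_practical = 120000 Hz


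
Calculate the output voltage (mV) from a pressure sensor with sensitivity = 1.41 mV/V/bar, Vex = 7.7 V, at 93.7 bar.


Output = sensitivity * Vex * P.
Vout = 1.41 * 7.7 * 93.7
Vout = 10.857 * 93.7
Vout = 1017.3 mV

1017.3 mV


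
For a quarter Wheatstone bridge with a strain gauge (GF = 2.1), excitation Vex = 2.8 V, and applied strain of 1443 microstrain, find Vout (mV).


Quarter bridge output: Vout = (GF * epsilon * Vex) / 4.
Vout = (2.1 * 1443e-6 * 2.8) / 4
Vout = 0.00848484 / 4 V
Vout = 0.00212121 V = 2.1212 mV

2.1212 mV


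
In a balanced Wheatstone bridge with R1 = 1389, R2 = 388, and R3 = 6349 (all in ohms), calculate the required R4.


At balance: R1*R4 = R2*R3, so R4 = R2*R3/R1.
R4 = 388 * 6349 / 1389
R4 = 2463412 / 1389
R4 = 1773.51 ohm

1773.51 ohm


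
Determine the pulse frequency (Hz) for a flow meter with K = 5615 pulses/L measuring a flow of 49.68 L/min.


Frequency = K * Q / 60 (converting L/min to L/s).
f = 5615 * 49.68 / 60
f = 278953.2 / 60
f = 4649.22 Hz

4649.22 Hz


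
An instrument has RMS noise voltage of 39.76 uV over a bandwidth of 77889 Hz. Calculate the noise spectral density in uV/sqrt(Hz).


Noise spectral density = Vrms / sqrt(BW).
NSD = 39.76 / sqrt(77889)
NSD = 39.76 / 279.086
NSD = 0.1425 uV/sqrt(Hz)

0.1425 uV/sqrt(Hz)


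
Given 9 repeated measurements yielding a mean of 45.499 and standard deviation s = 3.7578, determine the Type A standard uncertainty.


The standard uncertainty for Type A evaluation is u = s / sqrt(n).
u = 3.7578 / sqrt(9)
u = 3.7578 / 3.0
u = 1.2526

1.2526


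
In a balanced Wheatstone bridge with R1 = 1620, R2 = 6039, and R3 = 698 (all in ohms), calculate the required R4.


At balance: R1*R4 = R2*R3, so R4 = R2*R3/R1.
R4 = 6039 * 698 / 1620
R4 = 4215222 / 1620
R4 = 2601.99 ohm

2601.99 ohm


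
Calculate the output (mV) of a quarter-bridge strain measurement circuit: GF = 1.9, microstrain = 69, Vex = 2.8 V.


Quarter bridge output: Vout = (GF * epsilon * Vex) / 4.
Vout = (1.9 * 69e-6 * 2.8) / 4
Vout = 0.00036708 / 4 V
Vout = 9.177e-05 V = 0.0918 mV

0.0918 mV


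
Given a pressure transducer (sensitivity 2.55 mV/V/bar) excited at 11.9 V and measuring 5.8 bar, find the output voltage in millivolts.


Output = sensitivity * Vex * P.
Vout = 2.55 * 11.9 * 5.8
Vout = 30.345 * 5.8
Vout = 176.0 mV

176.0 mV


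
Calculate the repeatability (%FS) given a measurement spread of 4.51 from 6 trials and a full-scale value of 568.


Repeatability = (spread / full scale) * 100%.
R = (4.51 / 568) * 100
R = 0.794 %FS

0.794 %FS


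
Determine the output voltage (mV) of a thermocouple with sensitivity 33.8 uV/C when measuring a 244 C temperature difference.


The thermocouple output V = sensitivity * dT.
V = 33.8 uV/C * 244 C
V = 8247.2 uV
V = 8.247 mV

8.247 mV


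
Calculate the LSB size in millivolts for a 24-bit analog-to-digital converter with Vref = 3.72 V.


The resolution (LSB) of an ADC is Vref / 2^n.
LSB = 3.72 / 2^24
LSB = 3.72 / 16777216
LSB = 2.2e-07 V = 0.00022173 mV

0.00022173 mV


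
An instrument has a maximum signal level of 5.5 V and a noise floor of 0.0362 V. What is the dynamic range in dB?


Dynamic range = 20 * log10(Vmax / Vnoise).
DR = 20 * log10(5.5 / 0.0362)
DR = 20 * log10(151.93)
DR = 43.63 dB

43.63 dB


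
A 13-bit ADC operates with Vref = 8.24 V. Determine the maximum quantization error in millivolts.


The maximum quantization error is +/- LSB/2.
LSB = Vref / 2^n = 8.24 / 8192 = 0.00100586 V
Max error = LSB / 2 = 0.00100586 / 2 = 0.00050293 V
Max error = 0.5029 mV

0.5029 mV


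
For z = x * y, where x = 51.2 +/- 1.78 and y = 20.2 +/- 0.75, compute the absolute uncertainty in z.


For a product z = x*y, the relative uncertainty is:
uz/z = sqrt((ux/x)^2 + (uy/y)^2)
Relative uncertainties: ux/x = 1.78/51.2 = 0.034766
uy/y = 0.75/20.2 = 0.037129
z = 51.2 * 20.2 = 1034.2
uz = 1034.2 * sqrt(0.034766^2 + 0.037129^2) = 52.606

52.606


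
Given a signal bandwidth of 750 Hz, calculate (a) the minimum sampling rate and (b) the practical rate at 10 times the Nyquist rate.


By Nyquist theorem, fs_min = 2 * fmax.
fs_min = 2 * 750 = 1500 Hz
Practical rate = 10 * fs_min = 10 * 1500 = 15000 Hz

fs_min = 1500 Hz, fs_practical = 15000 Hz


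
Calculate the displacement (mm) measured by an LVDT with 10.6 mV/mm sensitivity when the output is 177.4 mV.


Displacement = Vout / sensitivity.
d = 177.4 / 10.6
d = 16.736 mm

16.736 mm


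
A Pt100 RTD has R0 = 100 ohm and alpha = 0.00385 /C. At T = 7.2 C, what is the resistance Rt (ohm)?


The RTD equation: Rt = R0 * (1 + alpha * T).
Rt = 100 * (1 + 0.00385 * 7.2)
Rt = 100 * (1 + 0.02772)
Rt = 100 * 1.02772
Rt = 102.772 ohm

102.772 ohm


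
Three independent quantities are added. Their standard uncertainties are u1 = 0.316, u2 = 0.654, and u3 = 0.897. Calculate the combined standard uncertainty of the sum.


For a sum of independent quantities, uc = sqrt(u1^2 + u2^2 + u3^2).
uc = sqrt(0.316^2 + 0.654^2 + 0.897^2)
uc = sqrt(0.099856 + 0.427716 + 0.804609)
uc = 1.1542

1.1542


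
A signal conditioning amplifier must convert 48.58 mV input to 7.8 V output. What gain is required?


Gain = Vout / Vin (converting to same units).
G = 7.8 V / 48.58 mV
G = 7800.0 mV / 48.58 mV
G = 160.56

160.56


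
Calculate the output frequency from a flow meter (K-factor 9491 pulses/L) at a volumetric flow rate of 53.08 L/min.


Frequency = K * Q / 60 (converting L/min to L/s).
f = 9491 * 53.08 / 60
f = 503782.28 / 60
f = 8396.37 Hz

8396.37 Hz


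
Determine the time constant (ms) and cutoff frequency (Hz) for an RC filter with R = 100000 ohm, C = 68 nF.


Time constant: tau = R * C.
tau = 100000 * 6.80e-08 = 0.0068 s
tau = 6.8 ms
Cutoff frequency: fc = 1 / (2*pi*R*C).
fc = 1 / (2*pi*0.0068) = 23.41 Hz

tau = 6.8 ms, fc = 23.41 Hz


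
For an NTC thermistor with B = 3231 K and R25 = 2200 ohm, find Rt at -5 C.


NTC thermistor equation: Rt = R25 * exp(B * (1/T - 1/T25)).
T in Kelvin: 268.15 K, T25 = 298.15 K
1/T - 1/T25 = 1/268.15 - 1/298.15 = 0.00037524
B * (1/T - 1/T25) = 3231 * 0.00037524 = 1.2124
Rt = 2200 * exp(1.2124) = 7395.4 ohm

7395.4 ohm


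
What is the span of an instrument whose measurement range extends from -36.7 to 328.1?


Span = upper range - lower range.
Span = 328.1 - (-36.7)
Span = 364.8

364.8


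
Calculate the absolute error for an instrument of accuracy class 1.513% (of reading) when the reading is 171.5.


Absolute error = (accuracy% / 100) * reading.
Error = (1.513 / 100) * 171.5
Error = 0.01513 * 171.5
Error = 2.5948

2.5948


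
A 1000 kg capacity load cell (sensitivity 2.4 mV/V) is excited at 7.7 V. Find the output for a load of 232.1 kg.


Vout = rated_output * Vex * (load / capacity).
Vout = 2.4 * 7.7 * (232.1 / 1000)
Vout = 2.4 * 7.7 * 0.2321
Vout = 4.289 mV

4.289 mV


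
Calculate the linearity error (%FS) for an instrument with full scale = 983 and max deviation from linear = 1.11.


Linearity error = (max deviation / full scale) * 100%.
Linearity = (1.11 / 983) * 100
Linearity = 0.113 %FS

0.113 %FS


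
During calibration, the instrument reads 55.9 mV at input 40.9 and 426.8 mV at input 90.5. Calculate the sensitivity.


Sensitivity = (y2 - y1) / (x2 - x1).
S = (426.8 - 55.9) / (90.5 - 40.9)
S = 370.9 / 49.6
S = 7.4778 mV/unit

7.4778 mV/unit


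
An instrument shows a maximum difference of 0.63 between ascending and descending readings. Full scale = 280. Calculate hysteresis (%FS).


Hysteresis = (max difference / full scale) * 100%.
H = (0.63 / 280) * 100
H = 0.225 %FS

0.225 %FS


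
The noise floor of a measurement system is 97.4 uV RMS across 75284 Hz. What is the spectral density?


Noise spectral density = Vrms / sqrt(BW).
NSD = 97.4 / sqrt(75284)
NSD = 97.4 / 274.3793
NSD = 0.355 uV/sqrt(Hz)

0.355 uV/sqrt(Hz)


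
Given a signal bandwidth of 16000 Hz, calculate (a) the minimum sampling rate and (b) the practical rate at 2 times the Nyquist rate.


By Nyquist theorem, fs_min = 2 * fmax.
fs_min = 2 * 16000 = 32000 Hz
Practical rate = 2 * fs_min = 2 * 32000 = 64000 Hz

fs_min = 32000 Hz, fs_practical = 64000 Hz


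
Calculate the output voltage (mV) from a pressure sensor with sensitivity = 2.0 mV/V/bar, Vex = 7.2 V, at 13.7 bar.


Output = sensitivity * Vex * P.
Vout = 2.0 * 7.2 * 13.7
Vout = 14.4 * 13.7
Vout = 197.28 mV

197.28 mV


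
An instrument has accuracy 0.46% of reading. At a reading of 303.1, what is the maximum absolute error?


Absolute error = (accuracy% / 100) * reading.
Error = (0.46 / 100) * 303.1
Error = 0.0046 * 303.1
Error = 1.3943

1.3943


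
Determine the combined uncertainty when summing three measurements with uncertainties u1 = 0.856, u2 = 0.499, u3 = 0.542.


For a sum of independent quantities, uc = sqrt(u1^2 + u2^2 + u3^2).
uc = sqrt(0.856^2 + 0.499^2 + 0.542^2)
uc = sqrt(0.732736 + 0.249001 + 0.293764)
uc = 1.1294

1.1294


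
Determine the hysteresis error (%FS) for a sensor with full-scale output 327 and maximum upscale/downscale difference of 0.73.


Hysteresis = (max difference / full scale) * 100%.
H = (0.73 / 327) * 100
H = 0.223 %FS

0.223 %FS


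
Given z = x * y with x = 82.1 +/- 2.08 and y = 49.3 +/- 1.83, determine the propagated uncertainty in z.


For a product z = x*y, the relative uncertainty is:
uz/z = sqrt((ux/x)^2 + (uy/y)^2)
Relative uncertainties: ux/x = 2.08/82.1 = 0.025335
uy/y = 1.83/49.3 = 0.03712
z = 82.1 * 49.3 = 4047.5
uz = 4047.5 * sqrt(0.025335^2 + 0.03712^2) = 181.902

181.902


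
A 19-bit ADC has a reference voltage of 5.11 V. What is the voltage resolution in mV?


The resolution (LSB) of an ADC is Vref / 2^n.
LSB = 5.11 / 2^19
LSB = 5.11 / 524288
LSB = 9.75e-06 V = 0.00974655 mV

0.00974655 mV


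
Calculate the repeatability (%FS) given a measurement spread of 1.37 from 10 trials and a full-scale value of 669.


Repeatability = (spread / full scale) * 100%.
R = (1.37 / 669) * 100
R = 0.205 %FS

0.205 %FS


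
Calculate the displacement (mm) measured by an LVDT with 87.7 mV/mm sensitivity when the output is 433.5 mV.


Displacement = Vout / sensitivity.
d = 433.5 / 87.7
d = 4.943 mm

4.943 mm


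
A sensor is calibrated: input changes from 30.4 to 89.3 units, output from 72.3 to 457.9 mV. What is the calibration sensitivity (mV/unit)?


Sensitivity = (y2 - y1) / (x2 - x1).
S = (457.9 - 72.3) / (89.3 - 30.4)
S = 385.6 / 58.9
S = 6.5467 mV/unit

6.5467 mV/unit


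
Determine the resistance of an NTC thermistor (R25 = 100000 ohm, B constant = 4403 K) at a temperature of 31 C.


NTC thermistor equation: Rt = R25 * exp(B * (1/T - 1/T25)).
T in Kelvin: 304.15 K, T25 = 298.15 K
1/T - 1/T25 = 1/304.15 - 1/298.15 = -6.617e-05
B * (1/T - 1/T25) = 4403 * -6.617e-05 = -0.2913
Rt = 100000 * exp(-0.2913) = 74727.3 ohm

74727.3 ohm


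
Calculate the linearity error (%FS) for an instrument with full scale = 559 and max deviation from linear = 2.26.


Linearity error = (max deviation / full scale) * 100%.
Linearity = (2.26 / 559) * 100
Linearity = 0.404 %FS

0.404 %FS


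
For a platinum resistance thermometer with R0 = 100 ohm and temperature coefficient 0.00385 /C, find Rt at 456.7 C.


The RTD equation: Rt = R0 * (1 + alpha * T).
Rt = 100 * (1 + 0.00385 * 456.7)
Rt = 100 * (1 + 1.758295)
Rt = 100 * 2.758295
Rt = 275.829 ohm

275.829 ohm


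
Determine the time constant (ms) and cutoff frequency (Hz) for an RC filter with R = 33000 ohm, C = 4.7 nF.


Time constant: tau = R * C.
tau = 33000 * 4.70e-09 = 0.0001551 s
tau = 0.1551 ms
Cutoff frequency: fc = 1 / (2*pi*R*C).
fc = 1 / (2*pi*0.0001551) = 1026.14 Hz

tau = 0.1551 ms, fc = 1026.14 Hz


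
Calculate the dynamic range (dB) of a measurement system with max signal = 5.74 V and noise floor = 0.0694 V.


Dynamic range = 20 * log10(Vmax / Vnoise).
DR = 20 * log10(5.74 / 0.0694)
DR = 20 * log10(82.71)
DR = 38.35 dB

38.35 dB


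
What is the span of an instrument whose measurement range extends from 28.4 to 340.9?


Span = upper range - lower range.
Span = 340.9 - (28.4)
Span = 312.5

312.5


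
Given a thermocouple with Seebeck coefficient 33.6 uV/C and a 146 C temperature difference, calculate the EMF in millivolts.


The thermocouple output V = sensitivity * dT.
V = 33.6 uV/C * 146 C
V = 4905.6 uV
V = 4.906 mV

4.906 mV


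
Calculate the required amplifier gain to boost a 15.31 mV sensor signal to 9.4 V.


Gain = Vout / Vin (converting to same units).
G = 9.4 V / 15.31 mV
G = 9400.0 mV / 15.31 mV
G = 613.98

613.98


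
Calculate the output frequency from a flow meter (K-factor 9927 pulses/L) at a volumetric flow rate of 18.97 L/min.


Frequency = K * Q / 60 (converting L/min to L/s).
f = 9927 * 18.97 / 60
f = 188315.19 / 60
f = 3138.59 Hz

3138.59 Hz


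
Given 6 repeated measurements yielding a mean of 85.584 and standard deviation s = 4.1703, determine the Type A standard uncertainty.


The standard uncertainty for Type A evaluation is u = s / sqrt(n).
u = 4.1703 / sqrt(6)
u = 4.1703 / 2.4495
u = 1.7025

1.7025


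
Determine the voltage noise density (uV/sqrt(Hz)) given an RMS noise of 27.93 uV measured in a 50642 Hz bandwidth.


Noise spectral density = Vrms / sqrt(BW).
NSD = 27.93 / sqrt(50642)
NSD = 27.93 / 225.0378
NSD = 0.1241 uV/sqrt(Hz)

0.1241 uV/sqrt(Hz)


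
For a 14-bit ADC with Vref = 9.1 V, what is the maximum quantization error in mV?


The maximum quantization error is +/- LSB/2.
LSB = Vref / 2^n = 9.1 / 16384 = 0.00055542 V
Max error = LSB / 2 = 0.00055542 / 2 = 0.00027771 V
Max error = 0.2777 mV

0.2777 mV


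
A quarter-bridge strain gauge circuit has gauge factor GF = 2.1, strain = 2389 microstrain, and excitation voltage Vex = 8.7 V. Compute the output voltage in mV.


Quarter bridge output: Vout = (GF * epsilon * Vex) / 4.
Vout = (2.1 * 2389e-6 * 8.7) / 4
Vout = 0.04364703 / 4 V
Vout = 0.01091176 V = 10.9118 mV

10.9118 mV


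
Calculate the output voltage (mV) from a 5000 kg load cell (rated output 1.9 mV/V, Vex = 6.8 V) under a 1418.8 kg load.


Vout = rated_output * Vex * (load / capacity).
Vout = 1.9 * 6.8 * (1418.8 / 5000)
Vout = 1.9 * 6.8 * 0.28376
Vout = 3.666 mV

3.666 mV


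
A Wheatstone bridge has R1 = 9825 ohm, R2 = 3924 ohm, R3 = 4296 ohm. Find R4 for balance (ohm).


At balance: R1*R4 = R2*R3, so R4 = R2*R3/R1.
R4 = 3924 * 4296 / 9825
R4 = 16857504 / 9825
R4 = 1715.78 ohm

1715.78 ohm


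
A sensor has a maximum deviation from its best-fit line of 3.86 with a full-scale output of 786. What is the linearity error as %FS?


Linearity error = (max deviation / full scale) * 100%.
Linearity = (3.86 / 786) * 100
Linearity = 0.491 %FS

0.491 %FS


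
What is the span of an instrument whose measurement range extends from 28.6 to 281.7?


Span = upper range - lower range.
Span = 281.7 - (28.6)
Span = 253.1

253.1
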